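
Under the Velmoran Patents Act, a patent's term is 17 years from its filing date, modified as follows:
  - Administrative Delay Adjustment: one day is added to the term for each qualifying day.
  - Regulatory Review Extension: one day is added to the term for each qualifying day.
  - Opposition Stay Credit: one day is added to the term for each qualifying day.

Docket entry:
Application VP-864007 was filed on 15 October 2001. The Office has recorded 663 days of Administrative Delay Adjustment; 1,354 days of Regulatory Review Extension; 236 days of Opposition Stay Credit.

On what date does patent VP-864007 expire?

December 15, 2024

Base term: filing date + 17 years → 15 October 2018.
Administrative Delay Adjustment: +663 days → 8 August 2020.
Regulatory Review Extension: +1354 days → 23 April 2024.
Opposition Stay Credit: +236 days → 15 December 2024.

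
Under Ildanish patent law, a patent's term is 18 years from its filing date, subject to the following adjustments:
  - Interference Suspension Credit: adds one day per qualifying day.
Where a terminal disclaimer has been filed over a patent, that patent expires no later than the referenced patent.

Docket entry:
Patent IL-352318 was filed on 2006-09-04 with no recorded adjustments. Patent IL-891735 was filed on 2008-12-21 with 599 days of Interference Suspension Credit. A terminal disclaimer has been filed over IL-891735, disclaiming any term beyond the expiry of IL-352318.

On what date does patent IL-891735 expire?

Natural term of IL-891735:
  Base: filing + 18 years → 21 December 2026.
  Interference Suspension Credit: +599 days → 11 August 2028.
Expiry of referenced patent IL-352318:
  Base: filing + 18 years → 4 September 2024.
Terminal disclaimer: IL-891735 expires on the earlier of 11 August 2028 and 4 September 2024.

2024-09-04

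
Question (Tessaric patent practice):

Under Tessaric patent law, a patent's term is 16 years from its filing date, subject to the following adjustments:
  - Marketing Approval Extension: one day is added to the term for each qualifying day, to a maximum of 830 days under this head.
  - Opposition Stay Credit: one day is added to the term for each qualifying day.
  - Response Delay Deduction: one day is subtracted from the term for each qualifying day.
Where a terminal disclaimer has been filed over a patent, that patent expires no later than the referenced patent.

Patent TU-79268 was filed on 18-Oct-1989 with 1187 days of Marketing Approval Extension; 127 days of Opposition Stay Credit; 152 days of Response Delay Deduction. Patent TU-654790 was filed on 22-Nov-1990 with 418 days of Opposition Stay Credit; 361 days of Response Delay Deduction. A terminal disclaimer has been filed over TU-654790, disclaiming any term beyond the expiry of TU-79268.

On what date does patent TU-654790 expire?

January 18, 2007

Natural term of TU-654790:
  Base: filing + 16 years → 22 November 2006.
  Opposition Stay Credit: +418 days → 14 January 2008.
  Response Delay Deduction: −361 days → 18 January 2007.
Expiry of referenced patent TU-79268:
  Base: filing + 16 years → 18 October 2005.
  Marketing Approval Extension: 1187 days claimed exceeds the 830-day cap, so +830 days → 26 January 2008.
  Opposition Stay Credit: +127 days → 1 June 2008.
  Response Delay Deduction: −152 days → 1 January 2008.
Terminal disclaimer: TU-654790 expires on the earlier of 18 January 2007 and 1 January 2008.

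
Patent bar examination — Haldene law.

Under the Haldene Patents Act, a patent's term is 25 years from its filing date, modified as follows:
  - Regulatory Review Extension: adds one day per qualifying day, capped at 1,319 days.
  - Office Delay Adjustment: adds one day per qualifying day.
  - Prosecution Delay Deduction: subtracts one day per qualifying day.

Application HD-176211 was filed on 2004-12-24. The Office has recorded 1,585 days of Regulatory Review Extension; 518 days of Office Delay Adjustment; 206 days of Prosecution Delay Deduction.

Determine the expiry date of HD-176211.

2034-06-12

Base term: filing date + 25 years → 24 December 2029.
Regulatory Review Extension: 1585 days claimed exceeds the 1319-day cap, so +1319 days → 4 August 2033.
Office Delay Adjustment: +518 days → 4 January 2035.
Prosecution Delay Deduction: −206 days → 12 June 2034.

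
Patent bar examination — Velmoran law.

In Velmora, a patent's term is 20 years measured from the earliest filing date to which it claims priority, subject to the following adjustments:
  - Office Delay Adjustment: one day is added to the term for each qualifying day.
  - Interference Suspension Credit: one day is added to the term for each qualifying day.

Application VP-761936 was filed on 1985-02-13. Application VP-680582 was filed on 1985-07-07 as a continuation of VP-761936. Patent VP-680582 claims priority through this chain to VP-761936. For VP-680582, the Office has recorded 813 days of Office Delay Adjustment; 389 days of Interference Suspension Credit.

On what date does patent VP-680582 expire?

May 30, 2008

Earliest priority filing: 13 February 1985.
Base term: 13 February 1985 + 20 years → 13 February 2005.
Office Delay Adjustment: +813 days → 7 May 2007.
Interference Suspension Credit: +389 days → 30 May 2008.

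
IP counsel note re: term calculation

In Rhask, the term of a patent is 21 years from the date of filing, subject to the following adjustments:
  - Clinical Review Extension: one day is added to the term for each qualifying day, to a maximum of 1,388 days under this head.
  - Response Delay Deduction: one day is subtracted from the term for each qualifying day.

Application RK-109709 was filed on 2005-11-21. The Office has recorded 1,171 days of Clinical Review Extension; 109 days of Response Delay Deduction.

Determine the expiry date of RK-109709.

October 18, 2029

Base term: filing date + 21 years → 21 November 2026.
Clinical Review Extension: 1171 days (within the 1388-day cap) → +1171 days → 4 February 2030.
Response Delay Deduction: −109 days → 18 October 2029.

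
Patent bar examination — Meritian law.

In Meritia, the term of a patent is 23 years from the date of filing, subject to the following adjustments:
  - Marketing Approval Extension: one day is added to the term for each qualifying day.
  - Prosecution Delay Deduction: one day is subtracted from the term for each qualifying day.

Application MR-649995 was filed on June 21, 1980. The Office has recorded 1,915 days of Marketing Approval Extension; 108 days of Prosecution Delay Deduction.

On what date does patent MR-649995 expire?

2008-06-01

Base term: filing date + 23 years → 21 June 2003.
Marketing Approval Extension: +1915 days → 17 September 2008.
Prosecution Delay Deduction: −108 days → 1 June 2008.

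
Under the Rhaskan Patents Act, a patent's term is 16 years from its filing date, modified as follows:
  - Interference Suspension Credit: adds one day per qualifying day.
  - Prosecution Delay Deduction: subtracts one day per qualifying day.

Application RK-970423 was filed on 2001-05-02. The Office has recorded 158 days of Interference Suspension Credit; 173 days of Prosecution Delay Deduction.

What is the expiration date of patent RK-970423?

2017-04-17

Base term: filing date + 16 years → 2 May 2017.
Interference Suspension Credit: +158 days → 7 October 2017.
Prosecution Delay Deduction: −173 days → 17 April 2017.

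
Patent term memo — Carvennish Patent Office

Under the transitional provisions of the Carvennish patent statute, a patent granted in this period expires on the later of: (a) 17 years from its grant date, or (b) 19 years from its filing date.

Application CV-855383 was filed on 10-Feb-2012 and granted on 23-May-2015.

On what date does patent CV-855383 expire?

(a) grant + 17 years → 23 May 2032.
(b) filing + 19 years → 10 February 2031.
Later of the two: 23 May 2032.

2032-05-23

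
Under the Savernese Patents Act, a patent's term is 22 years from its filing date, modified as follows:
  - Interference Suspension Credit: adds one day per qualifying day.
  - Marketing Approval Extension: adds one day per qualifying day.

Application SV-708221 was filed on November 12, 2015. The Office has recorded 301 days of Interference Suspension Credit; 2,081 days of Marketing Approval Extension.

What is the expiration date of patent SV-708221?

Base term: filing date + 22 years → 12 November 2037.
Interference Suspension Credit: +301 days → 9 September 2038.
Marketing Approval Extension: +2081 days → 21 May 2044.

2044-05-21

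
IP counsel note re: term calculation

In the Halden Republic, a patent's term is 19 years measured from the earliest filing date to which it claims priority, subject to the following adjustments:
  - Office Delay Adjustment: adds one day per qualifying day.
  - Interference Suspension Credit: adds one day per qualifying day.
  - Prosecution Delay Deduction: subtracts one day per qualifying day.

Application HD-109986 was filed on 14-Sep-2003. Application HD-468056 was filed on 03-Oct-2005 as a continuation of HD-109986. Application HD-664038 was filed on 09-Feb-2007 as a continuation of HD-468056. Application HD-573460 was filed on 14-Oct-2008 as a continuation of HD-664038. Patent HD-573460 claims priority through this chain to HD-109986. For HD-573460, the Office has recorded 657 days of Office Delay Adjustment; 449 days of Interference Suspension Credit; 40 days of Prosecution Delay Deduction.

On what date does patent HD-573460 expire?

Earliest priority filing: 14 September 2003.
Base term: 14 September 2003 + 19 years → 14 September 2022.
Office Delay Adjustment: +657 days → 2 July 2024.
Interference Suspension Credit: +449 days → 24 September 2025.
Prosecution Delay Deduction: −40 days → 15 August 2025.

2025-08-15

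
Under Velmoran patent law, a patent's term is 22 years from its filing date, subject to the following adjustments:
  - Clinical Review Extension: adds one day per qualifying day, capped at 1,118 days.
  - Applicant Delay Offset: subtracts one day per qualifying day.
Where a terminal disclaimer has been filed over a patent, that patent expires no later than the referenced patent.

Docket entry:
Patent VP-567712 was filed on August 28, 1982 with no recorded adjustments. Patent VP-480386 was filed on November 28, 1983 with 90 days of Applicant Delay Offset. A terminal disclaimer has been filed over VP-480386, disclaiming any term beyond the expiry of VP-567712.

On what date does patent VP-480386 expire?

Natural term of VP-480386:
  Base: filing + 22 years → 28 November 2005.
  Applicant Delay Offset: −90 days → 30 August 2005.
Expiry of referenced patent VP-567712:
  Base: filing + 22 years → 28 August 2004.
Terminal disclaimer: VP-480386 expires on the earlier of 30 August 2005 and 28 August 2004.

August 28, 2004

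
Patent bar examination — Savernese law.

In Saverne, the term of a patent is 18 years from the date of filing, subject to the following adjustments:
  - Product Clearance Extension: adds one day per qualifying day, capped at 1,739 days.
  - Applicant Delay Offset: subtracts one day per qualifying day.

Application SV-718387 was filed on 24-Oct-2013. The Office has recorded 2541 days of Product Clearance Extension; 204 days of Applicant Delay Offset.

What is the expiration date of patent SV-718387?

2036-01-06

Base term: filing date + 18 years → 24 October 2031.
Product Clearance Extension: 2541 days claimed exceeds the 1739-day cap, so +1739 days → 28 July 2036.
Applicant Delay Offset: −204 days → 6 January 2036.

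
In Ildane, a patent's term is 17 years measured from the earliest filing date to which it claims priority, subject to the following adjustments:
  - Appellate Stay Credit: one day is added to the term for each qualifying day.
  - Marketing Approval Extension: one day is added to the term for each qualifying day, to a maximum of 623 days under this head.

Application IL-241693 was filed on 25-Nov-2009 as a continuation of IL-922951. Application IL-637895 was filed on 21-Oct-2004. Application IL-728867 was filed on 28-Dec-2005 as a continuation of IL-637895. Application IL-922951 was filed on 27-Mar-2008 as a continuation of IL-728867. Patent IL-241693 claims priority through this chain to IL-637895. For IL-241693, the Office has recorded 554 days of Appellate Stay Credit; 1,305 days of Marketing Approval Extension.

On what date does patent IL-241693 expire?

Earliest priority filing: 21 October 2004.
Base term: 21 October 2004 + 17 years → 21 October 2021.
Appellate Stay Credit: +554 days → 28 April 2023.
Marketing Approval Extension: 1305 days claimed exceeds the 623-day cap, so +623 days → 10 January 2025.

2025-01-10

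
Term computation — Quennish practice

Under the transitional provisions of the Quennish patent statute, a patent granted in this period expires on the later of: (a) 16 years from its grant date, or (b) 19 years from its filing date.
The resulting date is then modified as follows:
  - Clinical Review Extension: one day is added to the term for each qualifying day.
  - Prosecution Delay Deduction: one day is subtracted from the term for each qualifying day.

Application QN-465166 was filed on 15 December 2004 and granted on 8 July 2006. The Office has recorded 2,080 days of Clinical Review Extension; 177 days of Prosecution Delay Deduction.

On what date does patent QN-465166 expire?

March 1, 2029

(a) grant + 16 years → 8 July 2022.
(b) filing + 19 years → 15 December 2023.
Later of the two: 15 December 2023.
Clinical Review Extension: +2080 days → 25 August 2029.
Prosecution Delay Deduction: −177 days → 1 March 2029.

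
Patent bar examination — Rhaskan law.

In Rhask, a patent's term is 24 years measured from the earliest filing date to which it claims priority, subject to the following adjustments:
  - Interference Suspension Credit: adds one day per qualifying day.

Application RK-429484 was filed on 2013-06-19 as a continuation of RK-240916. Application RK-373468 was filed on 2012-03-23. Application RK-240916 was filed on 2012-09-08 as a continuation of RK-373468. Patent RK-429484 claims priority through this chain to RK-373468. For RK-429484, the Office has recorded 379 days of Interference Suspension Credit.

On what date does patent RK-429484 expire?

2037-04-06

Earliest priority filing: 23 March 2012.
Base term: 23 March 2012 + 24 years → 23 March 2036.
Interference Suspension Credit: +379 days → 6 April 2037.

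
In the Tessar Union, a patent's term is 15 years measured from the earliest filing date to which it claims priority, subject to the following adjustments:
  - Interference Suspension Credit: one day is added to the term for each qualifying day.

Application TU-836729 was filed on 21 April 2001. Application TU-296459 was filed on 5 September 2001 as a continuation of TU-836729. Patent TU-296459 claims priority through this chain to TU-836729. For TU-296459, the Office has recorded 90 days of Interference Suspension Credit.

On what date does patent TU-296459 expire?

July 20, 2016

Earliest priority filing: 21 April 2001.
Base term: 21 April 2001 + 15 years → 21 April 2016.
Interference Suspension Credit: +90 days → 20 July 2016.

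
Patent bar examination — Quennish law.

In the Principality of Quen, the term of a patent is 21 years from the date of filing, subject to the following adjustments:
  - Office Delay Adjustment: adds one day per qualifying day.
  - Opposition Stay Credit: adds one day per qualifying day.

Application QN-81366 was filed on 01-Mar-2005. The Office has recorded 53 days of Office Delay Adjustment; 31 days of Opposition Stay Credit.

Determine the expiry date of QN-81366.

Base term: filing date + 21 years → 1 March 2026.
Office Delay Adjustment: +53 days → 23 April 2026.
Opposition Stay Credit: +31 days → 24 May 2026.

May 24, 2026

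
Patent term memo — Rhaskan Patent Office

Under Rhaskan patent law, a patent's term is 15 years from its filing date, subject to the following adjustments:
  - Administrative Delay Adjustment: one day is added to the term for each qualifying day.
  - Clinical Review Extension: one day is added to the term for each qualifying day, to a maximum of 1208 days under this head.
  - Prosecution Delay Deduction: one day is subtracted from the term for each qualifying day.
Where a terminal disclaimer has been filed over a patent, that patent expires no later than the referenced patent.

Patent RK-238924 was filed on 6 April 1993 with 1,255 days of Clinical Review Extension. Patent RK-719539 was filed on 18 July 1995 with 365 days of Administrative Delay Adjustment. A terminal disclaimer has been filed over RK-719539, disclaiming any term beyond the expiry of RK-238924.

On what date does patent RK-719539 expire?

Natural term of RK-719539:
  Base: filing + 15 years → 18 July 2010.
  Administrative Delay Adjustment: +365 days → 18 July 2011.
Expiry of referenced patent RK-238924:
  Base: filing + 15 years → 6 April 2008.
  Clinical Review Extension: 1255 days claimed exceeds the 1208-day cap, so +1208 days → 28 July 2011.
Terminal disclaimer: RK-719539 expires on the earlier of 18 July 2011 and 28 July 2011.

July 18, 2011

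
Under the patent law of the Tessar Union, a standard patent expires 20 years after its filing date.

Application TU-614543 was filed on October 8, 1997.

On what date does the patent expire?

Filing date + 20 years → 8 October 2017.

October 8, 2017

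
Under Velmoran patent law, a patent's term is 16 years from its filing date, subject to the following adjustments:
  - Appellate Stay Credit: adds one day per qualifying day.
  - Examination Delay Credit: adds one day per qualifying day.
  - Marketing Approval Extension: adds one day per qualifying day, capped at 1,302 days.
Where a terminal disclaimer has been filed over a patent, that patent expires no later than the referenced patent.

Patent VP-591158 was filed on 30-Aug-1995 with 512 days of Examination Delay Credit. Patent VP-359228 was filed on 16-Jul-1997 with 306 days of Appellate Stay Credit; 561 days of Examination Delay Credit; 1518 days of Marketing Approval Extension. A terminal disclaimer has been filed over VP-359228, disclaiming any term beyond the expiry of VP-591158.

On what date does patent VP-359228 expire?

January 23, 2013

Natural term of VP-359228:
  Base: filing + 16 years → 16 July 2013.
  Appellate Stay Credit: +306 days → 18 May 2014.
  Examination Delay Credit: +561 days → 30 November 2015.
  Marketing Approval Extension: 1518 days claimed exceeds the 1302-day cap, so +1302 days → 24 June 2019.
Expiry of referenced patent VP-591158:
  Base: filing + 16 years → 30 August 2011.
  Examination Delay Credit: +512 days → 23 January 2013.
Terminal disclaimer: VP-359228 expires on the earlier of 24 June 2019 and 23 January 2013.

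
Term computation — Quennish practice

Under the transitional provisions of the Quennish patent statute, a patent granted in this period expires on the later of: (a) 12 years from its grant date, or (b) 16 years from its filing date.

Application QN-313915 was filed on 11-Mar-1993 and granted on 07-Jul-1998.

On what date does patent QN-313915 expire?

July 7, 2010

(a) grant + 12 years → 7 July 2010.
(b) filing + 16 years → 11 March 2009.
Later of the two: 7 July 2010.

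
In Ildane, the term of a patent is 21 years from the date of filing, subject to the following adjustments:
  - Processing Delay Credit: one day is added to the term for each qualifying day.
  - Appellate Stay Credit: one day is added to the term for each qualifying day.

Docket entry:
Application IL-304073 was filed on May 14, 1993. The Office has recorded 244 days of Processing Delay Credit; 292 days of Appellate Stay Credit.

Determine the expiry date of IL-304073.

2015-11-01

Base term: filing date + 21 years → 14 May 2014.
Processing Delay Credit: +244 days → 13 January 2015.
Appellate Stay Credit: +292 days → 1 November 2015.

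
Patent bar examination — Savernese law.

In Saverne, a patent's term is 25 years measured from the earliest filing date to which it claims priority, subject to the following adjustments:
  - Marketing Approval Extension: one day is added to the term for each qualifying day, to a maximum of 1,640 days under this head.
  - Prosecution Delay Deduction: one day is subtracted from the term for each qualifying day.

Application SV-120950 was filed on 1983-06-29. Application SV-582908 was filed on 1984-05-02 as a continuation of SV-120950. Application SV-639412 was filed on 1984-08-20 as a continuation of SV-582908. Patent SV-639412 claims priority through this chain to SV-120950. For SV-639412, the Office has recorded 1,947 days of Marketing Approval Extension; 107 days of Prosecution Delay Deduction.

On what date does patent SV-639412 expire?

September 9, 2012

Earliest priority filing: 29 June 1983.
Base term: 29 June 1983 + 25 years → 29 June 2008.
Marketing Approval Extension: 1947 days claimed exceeds the 1640-day cap, so +1640 days → 25 December 2012.
Prosecution Delay Deduction: −107 days → 9 September 2012.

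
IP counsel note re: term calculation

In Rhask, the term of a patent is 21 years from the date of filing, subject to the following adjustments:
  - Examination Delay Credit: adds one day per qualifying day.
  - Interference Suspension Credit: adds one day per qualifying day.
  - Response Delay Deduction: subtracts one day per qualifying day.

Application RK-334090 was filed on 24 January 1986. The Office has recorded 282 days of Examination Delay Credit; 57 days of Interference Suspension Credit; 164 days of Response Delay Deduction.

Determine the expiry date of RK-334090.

Base term: filing date + 21 years → 24 January 2007.
Examination Delay Credit: +282 days → 2 November 2007.
Interference Suspension Credit: +57 days → 29 December 2007.
Response Delay Deduction: −164 days → 18 July 2007.

July 18, 2007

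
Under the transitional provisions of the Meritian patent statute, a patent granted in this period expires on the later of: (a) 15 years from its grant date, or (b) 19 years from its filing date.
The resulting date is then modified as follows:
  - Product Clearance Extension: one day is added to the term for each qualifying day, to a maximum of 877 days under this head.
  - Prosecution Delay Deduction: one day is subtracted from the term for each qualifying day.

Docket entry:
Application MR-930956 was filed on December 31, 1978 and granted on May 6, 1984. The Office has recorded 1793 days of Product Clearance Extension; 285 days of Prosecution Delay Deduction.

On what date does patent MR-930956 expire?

(a) grant + 15 years → 6 May 1999.
(b) filing + 19 years → 31 December 1997.
Later of the two: 6 May 1999.
Product Clearance Extension: 1793 days claimed exceeds the 877-day cap, so +877 days → 29 September 2001.
Prosecution Delay Deduction: −285 days → 18 December 2000.

2000-12-18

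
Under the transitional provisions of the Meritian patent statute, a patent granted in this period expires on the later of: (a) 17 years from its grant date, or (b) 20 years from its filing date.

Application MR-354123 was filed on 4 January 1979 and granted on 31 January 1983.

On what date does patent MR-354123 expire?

(a) grant + 17 years → 31 January 2000.
(b) filing + 20 years → 4 January 1999.
Later of the two: 31 January 2000.

2000-01-31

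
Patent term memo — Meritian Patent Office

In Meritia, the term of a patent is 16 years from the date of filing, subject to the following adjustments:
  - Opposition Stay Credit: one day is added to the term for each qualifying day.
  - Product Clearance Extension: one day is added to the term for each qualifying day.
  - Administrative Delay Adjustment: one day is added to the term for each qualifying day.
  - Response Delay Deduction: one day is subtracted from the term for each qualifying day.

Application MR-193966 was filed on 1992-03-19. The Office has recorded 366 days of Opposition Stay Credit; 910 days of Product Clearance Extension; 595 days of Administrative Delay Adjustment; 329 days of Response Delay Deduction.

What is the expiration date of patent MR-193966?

Base term: filing date + 16 years → 19 March 2008.
Opposition Stay Credit: +366 days → 20 March 2009.
Product Clearance Extension: +910 days → 16 September 2011.
Administrative Delay Adjustment: +595 days → 3 May 2013.
Response Delay Deduction: −329 days → 8 June 2012.

June 8, 2012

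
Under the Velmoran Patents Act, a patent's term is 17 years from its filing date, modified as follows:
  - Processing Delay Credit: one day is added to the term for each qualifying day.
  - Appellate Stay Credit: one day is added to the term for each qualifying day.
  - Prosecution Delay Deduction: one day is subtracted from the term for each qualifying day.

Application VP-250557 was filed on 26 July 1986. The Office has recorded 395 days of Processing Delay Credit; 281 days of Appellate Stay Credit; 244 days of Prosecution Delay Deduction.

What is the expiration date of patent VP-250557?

Base term: filing date + 17 years → 26 July 2003.
Processing Delay Credit: +395 days → 24 August 2004.
Appellate Stay Credit: +281 days → 1 June 2005.
Prosecution Delay Deduction: −244 days → 30 September 2004.

September 30, 2004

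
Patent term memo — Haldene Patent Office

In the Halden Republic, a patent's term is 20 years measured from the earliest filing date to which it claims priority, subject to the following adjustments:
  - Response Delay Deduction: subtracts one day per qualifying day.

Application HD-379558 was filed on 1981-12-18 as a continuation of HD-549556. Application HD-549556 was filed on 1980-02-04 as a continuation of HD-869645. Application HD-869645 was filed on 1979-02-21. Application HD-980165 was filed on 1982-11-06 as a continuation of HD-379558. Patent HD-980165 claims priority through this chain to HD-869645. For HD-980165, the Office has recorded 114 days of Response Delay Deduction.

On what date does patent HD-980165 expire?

October 30, 1998

Earliest priority filing: 21 February 1979.
Base term: 21 February 1979 + 20 years → 21 February 1999.
Response Delay Deduction: −114 days → 30 October 1998.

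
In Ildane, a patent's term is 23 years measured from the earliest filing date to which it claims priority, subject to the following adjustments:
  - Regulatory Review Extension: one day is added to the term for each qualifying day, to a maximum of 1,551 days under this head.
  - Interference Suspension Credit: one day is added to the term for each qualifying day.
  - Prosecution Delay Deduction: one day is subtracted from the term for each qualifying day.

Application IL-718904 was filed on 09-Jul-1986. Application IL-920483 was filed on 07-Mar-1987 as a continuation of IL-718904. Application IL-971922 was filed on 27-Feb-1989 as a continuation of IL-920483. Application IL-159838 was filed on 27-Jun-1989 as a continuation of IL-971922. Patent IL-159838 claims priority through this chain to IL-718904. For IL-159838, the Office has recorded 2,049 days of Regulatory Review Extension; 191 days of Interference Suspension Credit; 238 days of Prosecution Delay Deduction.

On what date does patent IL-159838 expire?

Earliest priority filing: 9 July 1986.
Base term: 9 July 1986 + 23 years → 9 July 2009.
Regulatory Review Extension: 2049 days claimed exceeds the 1551-day cap, so +1551 days → 7 October 2013.
Interference Suspension Credit: +191 days → 16 April 2014.
Prosecution Delay Deduction: −238 days → 21 August 2013.

August 21, 2013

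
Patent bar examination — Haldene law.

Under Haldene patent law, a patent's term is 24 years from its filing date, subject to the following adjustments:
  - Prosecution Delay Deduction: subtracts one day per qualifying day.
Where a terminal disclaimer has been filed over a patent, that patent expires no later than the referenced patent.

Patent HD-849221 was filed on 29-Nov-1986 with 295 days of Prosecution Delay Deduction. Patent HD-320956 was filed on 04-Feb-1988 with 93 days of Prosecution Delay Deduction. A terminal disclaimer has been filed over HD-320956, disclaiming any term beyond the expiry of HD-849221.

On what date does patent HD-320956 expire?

Natural term of HD-320956:
  Base: filing + 24 years → 4 February 2012.
  Prosecution Delay Deduction: −93 days → 3 November 2011.
Expiry of referenced patent HD-849221:
  Base: filing + 24 years → 29 November 2010.
  Prosecution Delay Deduction: −295 days → 7 February 2010.
Terminal disclaimer: HD-320956 expires on the earlier of 3 November 2011 and 7 February 2010.

2010-02-07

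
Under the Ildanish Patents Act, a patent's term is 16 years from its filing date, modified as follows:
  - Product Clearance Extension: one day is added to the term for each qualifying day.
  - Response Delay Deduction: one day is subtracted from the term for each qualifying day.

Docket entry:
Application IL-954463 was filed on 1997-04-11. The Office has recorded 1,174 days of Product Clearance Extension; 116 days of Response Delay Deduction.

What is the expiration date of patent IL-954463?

Base term: filing date + 16 years → 11 April 2013.
Product Clearance Extension: +1174 days → 28 June 2016.
Response Delay Deduction: −116 days → 4 March 2016.

2016-03-04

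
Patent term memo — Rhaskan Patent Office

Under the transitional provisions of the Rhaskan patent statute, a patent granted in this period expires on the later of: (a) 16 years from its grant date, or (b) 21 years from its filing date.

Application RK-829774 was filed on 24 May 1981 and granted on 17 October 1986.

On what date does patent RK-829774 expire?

(a) grant + 16 years → 17 October 2002.
(b) filing + 21 years → 24 May 2002.
Later of the two: 17 October 2002.

2002-10-17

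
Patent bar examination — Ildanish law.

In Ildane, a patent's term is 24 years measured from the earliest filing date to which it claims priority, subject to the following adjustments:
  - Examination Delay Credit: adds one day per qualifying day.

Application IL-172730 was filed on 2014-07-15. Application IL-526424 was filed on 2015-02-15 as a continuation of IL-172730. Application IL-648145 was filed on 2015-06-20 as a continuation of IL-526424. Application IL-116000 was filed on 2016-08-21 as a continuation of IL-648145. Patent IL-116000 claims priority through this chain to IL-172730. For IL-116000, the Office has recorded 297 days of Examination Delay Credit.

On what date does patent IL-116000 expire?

Earliest priority filing: 15 July 2014.
Base term: 15 July 2014 + 24 years → 15 July 2038.
Examination Delay Credit: +297 days → 8 May 2039.

May 8, 2039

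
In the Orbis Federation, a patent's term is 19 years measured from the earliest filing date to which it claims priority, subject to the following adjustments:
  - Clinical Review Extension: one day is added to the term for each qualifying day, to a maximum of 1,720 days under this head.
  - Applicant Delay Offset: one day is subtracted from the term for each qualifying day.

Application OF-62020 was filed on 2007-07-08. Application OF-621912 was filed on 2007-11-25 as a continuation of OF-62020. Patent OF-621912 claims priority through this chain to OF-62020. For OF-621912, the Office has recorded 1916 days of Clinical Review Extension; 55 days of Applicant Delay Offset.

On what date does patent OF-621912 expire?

Earliest priority filing: 8 July 2007.
Base term: 8 July 2007 + 19 years → 8 July 2026.
Clinical Review Extension: 1916 days claimed exceeds the 1720-day cap, so +1720 days → 24 March 2031.
Applicant Delay Offset: −55 days → 28 January 2031.

January 28, 2031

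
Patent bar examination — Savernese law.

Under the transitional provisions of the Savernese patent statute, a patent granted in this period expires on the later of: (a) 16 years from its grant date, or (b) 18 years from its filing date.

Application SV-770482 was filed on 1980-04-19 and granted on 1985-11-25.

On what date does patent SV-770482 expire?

(a) grant + 16 years → 25 November 2001.
(b) filing + 18 years → 19 April 1998.
Later of the two: 25 November 2001.

2001-11-25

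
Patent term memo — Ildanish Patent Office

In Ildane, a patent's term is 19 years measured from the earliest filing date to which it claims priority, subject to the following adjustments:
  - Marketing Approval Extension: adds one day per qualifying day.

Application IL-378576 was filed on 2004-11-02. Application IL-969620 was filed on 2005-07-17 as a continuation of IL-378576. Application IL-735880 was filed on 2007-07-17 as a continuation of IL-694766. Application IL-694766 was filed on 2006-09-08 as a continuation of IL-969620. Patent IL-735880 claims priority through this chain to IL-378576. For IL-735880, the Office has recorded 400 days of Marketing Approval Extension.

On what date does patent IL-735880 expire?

December 6, 2024

Earliest priority filing: 2 November 2004.
Base term: 2 November 2004 + 19 years → 2 November 2023.
Marketing Approval Extension: +400 days → 6 December 2024.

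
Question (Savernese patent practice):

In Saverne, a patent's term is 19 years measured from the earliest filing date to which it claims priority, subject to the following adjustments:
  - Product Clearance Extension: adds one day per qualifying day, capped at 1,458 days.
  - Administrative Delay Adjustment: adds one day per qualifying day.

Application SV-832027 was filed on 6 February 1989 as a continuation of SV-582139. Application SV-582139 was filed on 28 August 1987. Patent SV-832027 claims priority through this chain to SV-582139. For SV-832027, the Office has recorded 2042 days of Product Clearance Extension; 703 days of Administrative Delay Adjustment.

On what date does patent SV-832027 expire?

Earliest priority filing: 28 August 1987.
Base term: 28 August 1987 + 19 years → 28 August 2006.
Product Clearance Extension: 2042 days claimed exceeds the 1458-day cap, so +1458 days → 25 August 2010.
Administrative Delay Adjustment: +703 days → 28 July 2012.

July 28, 2012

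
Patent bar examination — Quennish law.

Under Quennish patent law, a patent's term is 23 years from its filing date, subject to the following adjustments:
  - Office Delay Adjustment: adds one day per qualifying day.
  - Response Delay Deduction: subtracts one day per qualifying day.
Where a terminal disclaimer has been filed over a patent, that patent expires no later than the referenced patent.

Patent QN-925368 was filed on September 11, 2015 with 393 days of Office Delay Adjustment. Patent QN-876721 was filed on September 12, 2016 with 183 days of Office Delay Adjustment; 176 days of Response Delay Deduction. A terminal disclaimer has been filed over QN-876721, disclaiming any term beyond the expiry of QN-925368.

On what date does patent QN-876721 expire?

Natural term of QN-876721:
  Base: filing + 23 years → 12 September 2039.
  Office Delay Adjustment: +183 days → 13 March 2040.
  Response Delay Deduction: −176 days → 19 September 2039.
Expiry of referenced patent QN-925368:
  Base: filing + 23 years → 11 September 2038.
  Office Delay Adjustment: +393 days → 9 October 2039.
Terminal disclaimer: QN-876721 expires on the earlier of 19 September 2039 and 9 October 2039.

2039-09-19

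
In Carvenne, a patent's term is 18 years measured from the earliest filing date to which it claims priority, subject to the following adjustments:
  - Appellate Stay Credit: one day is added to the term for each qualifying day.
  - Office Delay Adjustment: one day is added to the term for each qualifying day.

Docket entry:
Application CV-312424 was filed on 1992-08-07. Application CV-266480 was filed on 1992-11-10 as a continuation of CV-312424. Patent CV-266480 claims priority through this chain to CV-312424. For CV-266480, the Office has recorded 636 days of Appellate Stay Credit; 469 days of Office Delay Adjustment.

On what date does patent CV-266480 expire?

2013-08-16

Earliest priority filing: 7 August 1992.
Base term: 7 August 1992 + 18 years → 7 August 2010.
Appellate Stay Credit: +636 days → 4 May 2012.
Office Delay Adjustment: +469 days → 16 August 2013.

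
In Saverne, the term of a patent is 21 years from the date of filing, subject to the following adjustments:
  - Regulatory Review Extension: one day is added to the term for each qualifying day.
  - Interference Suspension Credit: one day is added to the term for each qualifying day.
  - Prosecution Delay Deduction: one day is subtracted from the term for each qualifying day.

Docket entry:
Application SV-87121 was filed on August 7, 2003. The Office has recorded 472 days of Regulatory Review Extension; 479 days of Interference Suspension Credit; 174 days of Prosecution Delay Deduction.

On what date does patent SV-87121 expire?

Base term: filing date + 21 years → 7 August 2024.
Regulatory Review Extension: +472 days → 22 November 2025.
Interference Suspension Credit: +479 days → 16 March 2027.
Prosecution Delay Deduction: −174 days → 23 September 2026.

2026-09-23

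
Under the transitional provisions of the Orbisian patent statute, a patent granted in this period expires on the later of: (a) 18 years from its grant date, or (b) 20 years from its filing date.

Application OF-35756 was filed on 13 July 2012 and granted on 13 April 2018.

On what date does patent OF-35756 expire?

(a) grant + 18 years → 13 April 2036.
(b) filing + 20 years → 13 July 2032.
Later of the two: 13 April 2036.

April 13, 2036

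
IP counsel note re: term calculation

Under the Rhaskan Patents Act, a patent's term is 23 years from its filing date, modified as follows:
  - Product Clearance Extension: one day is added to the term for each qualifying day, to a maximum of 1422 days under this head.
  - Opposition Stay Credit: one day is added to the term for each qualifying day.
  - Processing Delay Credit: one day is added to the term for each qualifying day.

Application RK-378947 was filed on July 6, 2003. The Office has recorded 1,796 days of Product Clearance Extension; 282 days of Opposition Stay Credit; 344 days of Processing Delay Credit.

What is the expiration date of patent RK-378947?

Base term: filing date + 23 years → 6 July 2026.
Product Clearance Extension: 1796 days claimed exceeds the 1422-day cap, so +1422 days → 28 May 2030.
Opposition Stay Credit: +282 days → 6 March 2031.
Processing Delay Credit: +344 days → 13 February 2032.

2032-02-13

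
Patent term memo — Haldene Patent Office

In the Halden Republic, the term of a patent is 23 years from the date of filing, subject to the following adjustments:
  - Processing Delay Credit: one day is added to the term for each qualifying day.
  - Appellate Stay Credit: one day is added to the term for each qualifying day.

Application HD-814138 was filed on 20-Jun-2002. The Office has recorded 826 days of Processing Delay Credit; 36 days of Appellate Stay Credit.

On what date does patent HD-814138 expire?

Base term: filing date + 23 years → 20 June 2025.
Processing Delay Credit: +826 days → 24 September 2027.
Appellate Stay Credit: +36 days → 30 October 2027.

2027-10-30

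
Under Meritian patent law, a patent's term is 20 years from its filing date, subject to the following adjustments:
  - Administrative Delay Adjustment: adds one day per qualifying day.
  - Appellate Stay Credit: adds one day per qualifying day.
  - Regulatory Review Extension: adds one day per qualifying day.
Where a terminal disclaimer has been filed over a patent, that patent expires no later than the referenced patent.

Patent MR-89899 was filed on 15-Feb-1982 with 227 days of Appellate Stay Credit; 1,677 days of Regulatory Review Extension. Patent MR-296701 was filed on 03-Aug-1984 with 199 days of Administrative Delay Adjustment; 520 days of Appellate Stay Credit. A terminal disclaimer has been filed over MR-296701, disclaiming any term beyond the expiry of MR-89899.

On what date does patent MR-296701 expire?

2006-07-23

Natural term of MR-296701:
  Base: filing + 20 years → 3 August 2004.
  Administrative Delay Adjustment: +199 days → 18 February 2005.
  Appellate Stay Credit: +520 days → 23 July 2006.
Expiry of referenced patent MR-89899:
  Base: filing + 20 years → 15 February 2002.
  Appellate Stay Credit: +227 days → 30 September 2002.
  Regulatory Review Extension: +1677 days → 4 May 2007.
Terminal disclaimer: MR-296701 expires on the earlier of 23 July 2006 and 4 May 2007.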